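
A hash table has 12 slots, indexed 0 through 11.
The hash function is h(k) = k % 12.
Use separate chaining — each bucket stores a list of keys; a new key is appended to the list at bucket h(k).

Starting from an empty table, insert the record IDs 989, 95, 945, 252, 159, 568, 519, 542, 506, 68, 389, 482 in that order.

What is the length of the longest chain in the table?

989 → bucket 5
95 → bucket 11
945 → bucket 9
252 → bucket 0
159 → bucket 3
568 → bucket 4
519 → bucket 3 (collision)
542 → bucket 2
506 → bucket 2 (collision)
68 → bucket 8
389 → bucket 5 (collision)
482 → bucket 2 (collision)
Final buckets:
0: 252
1: _
2: 542 -> 506 -> 482
3: 159 -> 519
4: 568
5: 989 -> 389
6: _
7: _
8: 68
9: 945
10: _
11: 95

3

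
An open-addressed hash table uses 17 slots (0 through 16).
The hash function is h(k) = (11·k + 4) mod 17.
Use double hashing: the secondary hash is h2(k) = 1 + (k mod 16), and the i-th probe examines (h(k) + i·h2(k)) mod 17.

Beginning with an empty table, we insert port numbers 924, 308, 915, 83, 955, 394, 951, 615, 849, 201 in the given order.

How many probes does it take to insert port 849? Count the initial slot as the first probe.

2

924: h=2 -> slot 2
308: h=9 -> slot 9
915: h=5 -> slot 5
83: h=16 -> slot 16
955: h=3 -> slot 3
394: h=3, h2=11, probe 3,14 -> slot 14
951: h=10 -> slot 10
615: h=3, h2=8, probe 3,11 -> slot 11
849: h=10, h2=2, probe 10,12 -> slot 12
201: h=5, h2=10, probe 5,15 -> slot 15
Table: [∅, ∅, 924, 955, ∅, 915, ∅, ∅, ∅, 308, 951, 615, 849, ∅, 394, 201, 83]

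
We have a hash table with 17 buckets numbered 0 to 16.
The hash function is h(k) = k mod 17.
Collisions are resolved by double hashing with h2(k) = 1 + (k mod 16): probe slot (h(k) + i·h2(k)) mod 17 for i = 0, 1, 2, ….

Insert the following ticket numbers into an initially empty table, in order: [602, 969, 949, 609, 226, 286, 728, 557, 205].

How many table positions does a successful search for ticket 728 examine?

602: h=7 -> slot 7
969: h=0 -> slot 0
949: h=14 -> slot 14
609: h=14, h2=2, probe 14,16 -> slot 16
226: h=5 -> slot 5
286: h=14, h2=15, probe 14,12 -> slot 12
728: h=14, h2=9, probe 14,6 -> slot 6
557: h=13 -> slot 13
205: h=1 -> slot 1
Table: [969, 205, -, -, -, 226, 728, 602, -, -, -, -, 286, 557, 949, -, 609]
Lookup 728: h=14, h2=9, probe 14,6 → found at 6.

2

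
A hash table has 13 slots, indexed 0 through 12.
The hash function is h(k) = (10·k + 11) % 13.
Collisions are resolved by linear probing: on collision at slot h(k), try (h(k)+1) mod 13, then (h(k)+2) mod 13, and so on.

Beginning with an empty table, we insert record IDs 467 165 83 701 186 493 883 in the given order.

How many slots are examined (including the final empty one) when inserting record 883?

Insert 467: h=1, slot 1 empty => index 1.
Insert 165: h=10, slot 10 empty => index 10.
Insert 83: h=9, slot 9 empty => index 9.
Insert 701: h=1, slot 1 occupied => index 2.
Insert 186: h=12, slot 12 empty => index 12.
Insert 493: h=1, slots 1,2 occupied => index 3.
Insert 883: h=1, slots 1,2,3 occupied => index 4.
Table: [-, 467, 701, 493, 883, -, -, -, -, 83, 165, -, 186]

4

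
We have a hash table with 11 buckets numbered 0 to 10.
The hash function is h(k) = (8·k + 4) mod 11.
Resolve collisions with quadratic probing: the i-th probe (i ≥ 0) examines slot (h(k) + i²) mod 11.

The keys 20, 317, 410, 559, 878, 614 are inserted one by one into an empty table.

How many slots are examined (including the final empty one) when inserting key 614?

20 hashes to 10; slot 10 is free → place at 10.
317 hashes to 10; 10 taken → place at 0.
410 hashes to 6; slot 6 is free → place at 6.
559 hashes to 10; 10,0 taken → place at 3.
878 hashes to 10; 10,0,3 taken → place at 8.
614 hashes to 10; 10,0,3,8 taken → place at 4.
Table: [317, —, —, 559, 614, —, 410, —, 878, —, 20]

5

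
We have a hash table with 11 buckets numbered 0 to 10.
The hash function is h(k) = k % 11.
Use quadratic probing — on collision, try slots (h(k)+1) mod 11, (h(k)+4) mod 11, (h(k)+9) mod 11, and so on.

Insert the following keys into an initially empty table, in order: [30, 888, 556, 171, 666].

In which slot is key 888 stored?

30 hashes to 8; slot 8 is free => place at 8.
888 hashes to 8; 8 taken => place at 9.
556 hashes to 6; slot 6 is free => place at 6.
171 hashes to 6; 6 taken => place at 7.
666 hashes to 6; 6,7 taken => place at 10.
Table: [∅, ∅, ∅, ∅, ∅, ∅, 556, 171, 30, 888, 666]

9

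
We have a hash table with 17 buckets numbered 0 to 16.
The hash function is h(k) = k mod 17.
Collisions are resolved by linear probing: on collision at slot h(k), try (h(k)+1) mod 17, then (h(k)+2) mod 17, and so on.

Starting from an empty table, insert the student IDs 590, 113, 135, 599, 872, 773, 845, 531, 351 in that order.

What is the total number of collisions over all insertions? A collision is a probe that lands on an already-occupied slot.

Insert 590: h=12, slot 12 empty => index 12.
Insert 113: h=11, slot 11 empty => index 11.
Insert 135: h=16, slot 16 empty => index 16.
Insert 599: h=4, slot 4 empty => index 4.
Insert 872: h=5, slot 5 empty => index 5.
Insert 773: h=8, slot 8 empty => index 8.
Insert 845: h=12, slot 12 occupied => index 13.
Insert 531: h=4, slots 4,5 occupied => index 6.
Insert 351: h=11, slots 11,12,13 occupied => index 14.
Table: [., ., ., ., 599, 872, 531, ., 773, ., ., 113, 590, 845, 351, ., 135]

6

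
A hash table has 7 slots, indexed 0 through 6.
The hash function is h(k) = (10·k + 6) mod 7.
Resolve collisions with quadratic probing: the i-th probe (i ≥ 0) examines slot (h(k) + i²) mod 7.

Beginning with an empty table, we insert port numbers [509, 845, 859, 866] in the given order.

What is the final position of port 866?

Insert 509: h=0, slot 0 empty -> index 0.
Insert 845: h=0, slot 0 occupied -> index 1.
Insert 859: h=0, slots 0,1 occupied -> index 4.
Insert 866: h=0, slots 0,1,4 occupied -> index 2.
Table: [509, 845, 866, —, 859, —, —]

2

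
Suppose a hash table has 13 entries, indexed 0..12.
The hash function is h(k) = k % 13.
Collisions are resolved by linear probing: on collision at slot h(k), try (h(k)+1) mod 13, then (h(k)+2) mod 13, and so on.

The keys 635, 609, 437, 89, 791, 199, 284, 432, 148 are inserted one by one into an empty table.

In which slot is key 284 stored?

2

635: h=11 -> slot 11
609: h=11, probe 11,12 -> slot 12
437: h=8 -> slot 8
89: h=11, probe 11,12,0 -> slot 0
791: h=11, probe 11,12,0,1 -> slot 1
199: h=4 -> slot 4
284: h=11, probe 11,12,0,1,2 -> slot 2
432: h=3 -> slot 3
148: h=5 -> slot 5
Table: [89, 791, 284, 432, 199, 148, —, —, 437, —, —, 635, 609]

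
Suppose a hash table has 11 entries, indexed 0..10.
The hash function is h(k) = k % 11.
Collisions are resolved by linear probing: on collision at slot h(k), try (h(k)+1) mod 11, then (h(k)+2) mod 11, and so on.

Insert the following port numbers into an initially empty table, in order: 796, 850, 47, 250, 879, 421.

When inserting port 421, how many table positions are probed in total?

4

796 hashes to 4; slot 4 is free => place at 4.
850 hashes to 3; slot 3 is free => place at 3.
47 hashes to 3; 3,4 taken => place at 5.
250 hashes to 8; slot 8 is free => place at 8.
879 hashes to 10; slot 10 is free => place at 10.
421 hashes to 3; 3,4,5 taken => place at 6.
Table: [—, —, —, 850, 796, 47, 421, —, 250, —, 879]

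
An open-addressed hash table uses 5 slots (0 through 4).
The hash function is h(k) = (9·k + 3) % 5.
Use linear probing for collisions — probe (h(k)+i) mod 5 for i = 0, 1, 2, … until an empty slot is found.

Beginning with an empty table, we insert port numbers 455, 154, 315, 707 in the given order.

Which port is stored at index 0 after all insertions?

455: h=3 => slot 3
154: h=4 => slot 4
315: h=3, probe 3,4,0 => slot 0
707: h=1 => slot 1
Table: [315, 707, ., 455, 154]

315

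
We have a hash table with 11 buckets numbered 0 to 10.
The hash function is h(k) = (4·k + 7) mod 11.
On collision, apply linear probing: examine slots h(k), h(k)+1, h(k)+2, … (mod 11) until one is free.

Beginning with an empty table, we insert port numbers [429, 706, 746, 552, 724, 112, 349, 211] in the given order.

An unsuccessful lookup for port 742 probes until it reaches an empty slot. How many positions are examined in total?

429 hashes to 7; slot 7 is free → place at 7.
706 hashes to 4; slot 4 is free → place at 4.
746 hashes to 10; slot 10 is free → place at 10.
552 hashes to 4; 4 taken → place at 5.
724 hashes to 10; 10 taken → place at 0.
112 hashes to 4; 4,5 taken → place at 6.
349 hashes to 6; 6,7 taken → place at 8.
211 hashes to 4; 4,5,6,7,8 taken → place at 9.
Table: [724, ., ., ., 706, 552, 112, 429, 349, 211, 746]
Lookup 742: h=5, probe 5,6,7,8,9,10,0,1 → slot 1 empty, not found.

8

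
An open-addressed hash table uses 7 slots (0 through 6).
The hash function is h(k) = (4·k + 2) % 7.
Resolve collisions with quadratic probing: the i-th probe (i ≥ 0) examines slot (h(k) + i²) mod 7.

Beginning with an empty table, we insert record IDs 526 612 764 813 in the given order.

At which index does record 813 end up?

1

Insert 526: h=6, slot 6 empty → index 6.
Insert 612: h=0, slot 0 empty → index 0.
Insert 764: h=6, slots 6,0 occupied → index 3.
Insert 813: h=6, slots 6,0,3 occupied → index 1.
Table: [612, 813, -, 764, -, -, 526]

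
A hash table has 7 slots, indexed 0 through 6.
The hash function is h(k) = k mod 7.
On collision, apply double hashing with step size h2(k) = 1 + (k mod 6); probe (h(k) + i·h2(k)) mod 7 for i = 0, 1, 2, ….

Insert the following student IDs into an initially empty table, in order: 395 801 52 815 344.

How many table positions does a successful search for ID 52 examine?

395 hashes to 3; slot 3 is free => place at 3.
801 hashes to 3, h2=4; 3 taken => place at 0.
52 hashes to 3, h2=5; 3 taken => place at 1.
815 hashes to 3, h2=6; 3 taken => place at 2.
344 hashes to 1, h2=3; 1 taken => place at 4.
Table: [801, 52, 815, 395, 344, -, -]
Lookup 52: h=3, h2=5, probe 3,1 → found at 1.

2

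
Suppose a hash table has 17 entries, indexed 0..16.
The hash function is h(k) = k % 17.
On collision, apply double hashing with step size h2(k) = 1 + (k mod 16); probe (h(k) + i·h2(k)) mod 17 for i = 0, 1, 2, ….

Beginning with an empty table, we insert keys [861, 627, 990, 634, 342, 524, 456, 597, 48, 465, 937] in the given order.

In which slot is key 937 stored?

12

Insert 861: h=11, slot 11 empty → index 11.
Insert 627: h=15, slot 15 empty → index 15.
Insert 990: h=4, slot 4 empty → index 4.
Insert 634: h=5, slot 5 empty → index 5.
Insert 342: h=2, slot 2 empty → index 2.
Insert 524: h=14, slot 14 empty → index 14.
Insert 456: h=14, h2=9, slot 14 occupied → index 6.
Insert 597: h=2, h2=6, slot 2 occupied → index 8.
Insert 48: h=14, h2=1, slots 14,15 occupied → index 16.
Insert 465: h=6, h2=2, slots 6,8 occupied → index 10.
Insert 937: h=2, h2=10, slot 2 occupied → index 12.
Table: [., ., 342, ., 990, 634, 456, ., 597, ., 465, 861, 937, ., 524, 627, 48]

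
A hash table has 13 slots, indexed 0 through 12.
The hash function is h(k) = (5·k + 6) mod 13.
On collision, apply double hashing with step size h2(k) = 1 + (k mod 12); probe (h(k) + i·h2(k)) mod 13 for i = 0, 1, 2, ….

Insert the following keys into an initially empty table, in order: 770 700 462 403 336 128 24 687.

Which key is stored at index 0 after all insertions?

687

Insert 770: h=8, slot 8 empty -> index 8.
Insert 700: h=9, slot 9 empty -> index 9.
Insert 462: h=2, slot 2 empty -> index 2.
Insert 403: h=6, slot 6 empty -> index 6.
Insert 336: h=9, h2=1, slot 9 occupied -> index 10.
Insert 128: h=9, h2=9, slot 9 occupied -> index 5.
Insert 24: h=9, h2=1, slots 9,10 occupied -> index 11.
Insert 687: h=9, h2=4, slot 9 occupied -> index 0.
Table: [687, -, 462, -, -, 128, 403, -, 770, 700, 336, 24, -]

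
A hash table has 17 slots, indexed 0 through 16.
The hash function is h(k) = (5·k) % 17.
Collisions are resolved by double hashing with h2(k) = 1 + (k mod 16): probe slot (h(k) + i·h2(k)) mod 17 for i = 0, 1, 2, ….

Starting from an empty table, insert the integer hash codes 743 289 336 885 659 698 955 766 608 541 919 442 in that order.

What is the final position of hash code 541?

Insert 743: h=9, slot 9 empty → index 9.
Insert 289: h=0, slot 0 empty → index 0.
Insert 336: h=14, slot 14 empty → index 14.
Insert 885: h=5, slot 5 empty → index 5.
Insert 659: h=14, h2=4, slot 14 occupied → index 1.
Insert 698: h=5, h2=11, slot 5 occupied → index 16.
Insert 955: h=15, slot 15 empty → index 15.
Insert 766: h=5, h2=15, slot 5 occupied → index 3.
Insert 608: h=14, h2=1, slots 14,15,16,0,1 occupied → index 2.
Insert 541: h=2, h2=14, slots 2,16 occupied → index 13.
Insert 919: h=5, h2=8, slots 5,13 occupied → index 4.
Insert 442: h=0, h2=11, slot 0 occupied → index 11.
Table: [289, 659, 608, 766, 919, 885, ., ., ., 743, ., 442, ., 541, 336, 955, 698]

13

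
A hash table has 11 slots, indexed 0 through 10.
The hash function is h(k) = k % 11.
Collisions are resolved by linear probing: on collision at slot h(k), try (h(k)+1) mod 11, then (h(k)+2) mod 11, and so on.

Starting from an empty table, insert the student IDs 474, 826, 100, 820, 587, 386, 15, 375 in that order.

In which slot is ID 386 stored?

5

474: h=1 → slot 1
826: h=1, probe 1,2 → slot 2
100: h=1, probe 1,2,3 → slot 3
820: h=6 → slot 6
587: h=4 → slot 4
386: h=1, probe 1,2,3,4,5 → slot 5
15: h=4, probe 4,5,6,7 → slot 7
375: h=1, probe 1,2,3,4,5,6,7,8 → slot 8
Table: [_, 474, 826, 100, 587, 386, 820, 15, 375, _, _]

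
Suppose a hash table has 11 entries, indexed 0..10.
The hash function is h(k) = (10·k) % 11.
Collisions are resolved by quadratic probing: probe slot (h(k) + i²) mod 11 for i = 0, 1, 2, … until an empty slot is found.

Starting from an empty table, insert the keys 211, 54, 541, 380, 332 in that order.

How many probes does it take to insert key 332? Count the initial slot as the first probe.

211: h=9 => slot 9
54: h=1 => slot 1
541: h=9, probe 9,10 => slot 10
380: h=5 => slot 5
332: h=9, probe 9,10,2 => slot 2
Table: [—, 54, 332, —, —, 380, —, —, —, 211, 541]

3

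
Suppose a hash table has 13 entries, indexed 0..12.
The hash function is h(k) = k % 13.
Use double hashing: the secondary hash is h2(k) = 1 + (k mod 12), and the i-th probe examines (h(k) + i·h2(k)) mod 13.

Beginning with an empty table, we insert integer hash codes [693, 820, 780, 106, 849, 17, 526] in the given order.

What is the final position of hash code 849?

693 hashes to 4; slot 4 is free -> place at 4.
820 hashes to 1; slot 1 is free -> place at 1.
780 hashes to 0; slot 0 is free -> place at 0.
106 hashes to 2; slot 2 is free -> place at 2.
849 hashes to 4, h2=10; 4,1 taken -> place at 11.
17 hashes to 4, h2=6; 4 taken -> place at 10.
526 hashes to 6; slot 6 is free -> place at 6.
Table: [780, 820, 106, ∅, 693, ∅, 526, ∅, ∅, ∅, 17, 849, ∅]

11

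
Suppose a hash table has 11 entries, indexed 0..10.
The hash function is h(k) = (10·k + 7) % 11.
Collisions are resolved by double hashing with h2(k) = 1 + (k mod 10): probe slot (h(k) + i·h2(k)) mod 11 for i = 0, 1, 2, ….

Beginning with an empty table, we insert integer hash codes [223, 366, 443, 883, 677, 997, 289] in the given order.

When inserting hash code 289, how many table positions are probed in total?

223: h=4 -> slot 4
366: h=4, h2=7, probe 4,0 -> slot 0
443: h=4, h2=4, probe 4,8 -> slot 8
883: h=4, h2=4, probe 4,8,1 -> slot 1
677: h=1, h2=8, probe 1,9 -> slot 9
997: h=0, h2=8, probe 0,8,5 -> slot 5
289: h=4, h2=10, probe 4,3 -> slot 3
Table: [366, 883, -, 289, 223, 997, -, -, 443, 677, -]

2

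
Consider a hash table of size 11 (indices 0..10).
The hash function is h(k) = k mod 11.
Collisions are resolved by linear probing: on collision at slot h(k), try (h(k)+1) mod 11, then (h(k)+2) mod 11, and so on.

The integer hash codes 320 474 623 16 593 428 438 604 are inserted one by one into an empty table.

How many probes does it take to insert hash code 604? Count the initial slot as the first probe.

Insert 320: h=1, slot 1 empty -> index 1.
Insert 474: h=1, slot 1 occupied -> index 2.
Insert 623: h=7, slot 7 empty -> index 7.
Insert 16: h=5, slot 5 empty -> index 5.
Insert 593: h=10, slot 10 empty -> index 10.
Insert 428: h=10, slot 10 occupied -> index 0.
Insert 438: h=9, slot 9 empty -> index 9.
Insert 604: h=10, slots 10,0,1,2 occupied -> index 3.
Table: [428, 320, 474, 604, _, 16, _, 623, _, 438, 593]

5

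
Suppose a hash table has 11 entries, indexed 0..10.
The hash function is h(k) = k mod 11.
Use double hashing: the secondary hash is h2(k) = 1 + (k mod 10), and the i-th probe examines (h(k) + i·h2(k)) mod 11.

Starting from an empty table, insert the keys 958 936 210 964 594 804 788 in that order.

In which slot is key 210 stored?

958 hashes to 1; slot 1 is free → place at 1.
936 hashes to 1, h2=7; 1 taken → place at 8.
210 hashes to 1, h2=1; 1 taken → place at 2.
964 hashes to 7; slot 7 is free → place at 7.
594 hashes to 0; slot 0 is free → place at 0.
804 hashes to 1, h2=5; 1 taken → place at 6.
788 hashes to 7, h2=9; 7 taken → place at 5.
Table: [594, 958, 210, -, -, 788, 804, 964, 936, -, -]

2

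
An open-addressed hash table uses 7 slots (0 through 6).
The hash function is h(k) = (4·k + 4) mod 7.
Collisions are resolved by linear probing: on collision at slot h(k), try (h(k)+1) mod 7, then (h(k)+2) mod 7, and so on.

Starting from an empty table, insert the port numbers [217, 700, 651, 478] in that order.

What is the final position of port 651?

6

Insert 217: h=4, slot 4 empty -> index 4.
Insert 700: h=4, slot 4 occupied -> index 5.
Insert 651: h=4, slots 4,5 occupied -> index 6.
Insert 478: h=5, slots 5,6 occupied -> index 0.
Table: [478, —, —, —, 217, 700, 651]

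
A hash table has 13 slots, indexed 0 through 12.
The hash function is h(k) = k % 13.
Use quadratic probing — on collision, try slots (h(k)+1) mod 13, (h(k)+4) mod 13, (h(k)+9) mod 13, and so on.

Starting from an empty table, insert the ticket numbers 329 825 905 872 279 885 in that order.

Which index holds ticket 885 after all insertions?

Insert 329: h=4, slot 4 empty → index 4.
Insert 825: h=6, slot 6 empty → index 6.
Insert 905: h=8, slot 8 empty → index 8.
Insert 872: h=1, slot 1 empty → index 1.
Insert 279: h=6, slot 6 occupied → index 7.
Insert 885: h=1, slot 1 occupied → index 2.
Table: [., 872, 885, ., 329, ., 825, 279, 905, ., ., ., .]

2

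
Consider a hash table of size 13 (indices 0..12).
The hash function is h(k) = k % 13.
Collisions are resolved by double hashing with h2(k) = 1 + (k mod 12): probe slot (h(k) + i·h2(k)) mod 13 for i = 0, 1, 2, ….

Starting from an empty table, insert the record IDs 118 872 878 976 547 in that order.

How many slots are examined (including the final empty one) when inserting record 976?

2

Insert 118: h=1, slot 1 empty → index 1.
Insert 872: h=1, h2=9, slot 1 occupied → index 10.
Insert 878: h=7, slot 7 empty → index 7.
Insert 976: h=1, h2=5, slot 1 occupied → index 6.
Insert 547: h=1, h2=8, slot 1 occupied → index 9.
Table: [—, 118, —, —, —, —, 976, 878, —, 547, 872, —, —]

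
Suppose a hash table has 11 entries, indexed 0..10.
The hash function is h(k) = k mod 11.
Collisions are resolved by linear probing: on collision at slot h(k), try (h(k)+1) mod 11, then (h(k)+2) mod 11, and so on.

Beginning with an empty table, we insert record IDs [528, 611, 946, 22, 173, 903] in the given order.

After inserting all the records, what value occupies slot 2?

528 hashes to 0; slot 0 is free => place at 0.
611 hashes to 6; slot 6 is free => place at 6.
946 hashes to 0; 0 taken => place at 1.
22 hashes to 0; 0,1 taken => place at 2.
173 hashes to 8; slot 8 is free => place at 8.
903 hashes to 1; 1,2 taken => place at 3.
Table: [528, 946, 22, 903, —, —, 611, —, 173, —, —]

22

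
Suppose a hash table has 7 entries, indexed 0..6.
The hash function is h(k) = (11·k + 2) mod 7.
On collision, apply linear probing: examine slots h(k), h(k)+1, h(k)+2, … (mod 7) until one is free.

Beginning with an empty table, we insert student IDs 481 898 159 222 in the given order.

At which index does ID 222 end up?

4

481 hashes to 1; slot 1 is free → place at 1.
898 hashes to 3; slot 3 is free → place at 3.
159 hashes to 1; 1 taken → place at 2.
222 hashes to 1; 1,2,3 taken → place at 4.
Table: [—, 481, 159, 898, 222, —, —]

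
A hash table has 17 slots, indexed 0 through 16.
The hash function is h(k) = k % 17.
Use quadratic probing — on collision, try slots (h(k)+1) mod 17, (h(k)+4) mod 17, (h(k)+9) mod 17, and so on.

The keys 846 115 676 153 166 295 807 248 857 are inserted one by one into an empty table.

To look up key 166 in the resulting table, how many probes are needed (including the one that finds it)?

846 hashes to 13; slot 13 is free → place at 13.
115 hashes to 13; 13 taken → place at 14.
676 hashes to 13; 13,14 taken → place at 0.
153 hashes to 0; 0 taken → place at 1.
166 hashes to 13; 13,14,0 taken → place at 5.
295 hashes to 6; slot 6 is free → place at 6.
807 hashes to 8; slot 8 is free → place at 8.
248 hashes to 10; slot 10 is free → place at 10.
857 hashes to 7; slot 7 is free → place at 7.
Table: [676, 153, ∅, ∅, ∅, 166, 295, 857, 807, ∅, 248, ∅, ∅, 846, 115, ∅, ∅]
Lookup 166: h=13, probe 13,14,0,5 → found at 5.

4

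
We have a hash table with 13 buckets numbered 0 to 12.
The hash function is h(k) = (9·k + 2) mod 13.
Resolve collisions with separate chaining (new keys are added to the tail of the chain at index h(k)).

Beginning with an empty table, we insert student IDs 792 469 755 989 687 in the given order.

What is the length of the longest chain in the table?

3

792 → bucket 6
469 → bucket 11
755 → bucket 11 (collision)
989 → bucket 11 (collision)
687 → bucket 10
Final buckets:
0: .
1: .
2: .
3: .
4: .
5: .
6: 792
7: .
8: .
9: .
10: 687
11: 469 -> 755 -> 989
12: .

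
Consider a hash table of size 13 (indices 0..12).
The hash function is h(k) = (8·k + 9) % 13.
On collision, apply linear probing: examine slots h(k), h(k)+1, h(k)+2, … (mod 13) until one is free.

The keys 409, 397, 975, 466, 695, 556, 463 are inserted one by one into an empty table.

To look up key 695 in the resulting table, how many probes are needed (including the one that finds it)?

3

409: h=5 -> slot 5
397: h=0 -> slot 0
975: h=9 -> slot 9
466: h=6 -> slot 6
695: h=5, probe 5,6,7 -> slot 7
556: h=11 -> slot 11
463: h=8 -> slot 8
Table: [397, ∅, ∅, ∅, ∅, 409, 466, 695, 463, 975, ∅, 556, ∅]
Lookup 695: h=5, probe 5,6,7 → found at 7.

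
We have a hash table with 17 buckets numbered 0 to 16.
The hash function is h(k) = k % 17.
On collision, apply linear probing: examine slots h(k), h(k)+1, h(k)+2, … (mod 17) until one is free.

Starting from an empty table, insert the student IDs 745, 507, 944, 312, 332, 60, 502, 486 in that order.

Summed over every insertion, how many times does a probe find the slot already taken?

745: h=14 → slot 14
507: h=14, probe 14,15 → slot 15
944: h=9 → slot 9
312: h=6 → slot 6
332: h=9, probe 9,10 → slot 10
60: h=9, probe 9,10,11 → slot 11
502: h=9, probe 9,10,11,12 → slot 12
486: h=10, probe 10,11,12,13 → slot 13
Table: [∅, ∅, ∅, ∅, ∅, ∅, 312, ∅, ∅, 944, 332, 60, 502, 486, 745, 507, ∅]

10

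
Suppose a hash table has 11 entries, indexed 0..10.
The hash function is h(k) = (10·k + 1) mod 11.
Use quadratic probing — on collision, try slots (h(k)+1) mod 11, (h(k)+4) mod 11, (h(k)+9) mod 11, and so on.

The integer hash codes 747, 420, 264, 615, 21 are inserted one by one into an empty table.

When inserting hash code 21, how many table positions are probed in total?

3

747: h=2 => slot 2
420: h=10 => slot 10
264: h=1 => slot 1
615: h=2, probe 2,3 => slot 3
21: h=2, probe 2,3,6 => slot 6
Table: [., 264, 747, 615, ., ., 21, ., ., ., 420]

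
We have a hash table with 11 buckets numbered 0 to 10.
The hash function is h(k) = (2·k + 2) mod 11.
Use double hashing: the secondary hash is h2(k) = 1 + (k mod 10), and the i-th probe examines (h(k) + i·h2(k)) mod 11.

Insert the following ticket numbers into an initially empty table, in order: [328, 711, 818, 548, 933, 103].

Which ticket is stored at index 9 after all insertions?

Insert 328: h=9, slot 9 empty => index 9.
Insert 711: h=5, slot 5 empty => index 5.
Insert 818: h=10, slot 10 empty => index 10.
Insert 548: h=9, h2=9, slot 9 occupied => index 7.
Insert 933: h=9, h2=4, slot 9 occupied => index 2.
Insert 103: h=10, h2=4, slot 10 occupied => index 3.
Table: [-, -, 933, 103, -, 711, -, 548, -, 328, 818]

328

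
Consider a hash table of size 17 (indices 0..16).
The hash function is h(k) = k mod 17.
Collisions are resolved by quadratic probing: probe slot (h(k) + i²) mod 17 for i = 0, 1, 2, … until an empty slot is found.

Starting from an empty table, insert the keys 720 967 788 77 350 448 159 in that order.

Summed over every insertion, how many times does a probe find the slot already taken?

720 hashes to 6; slot 6 is free => place at 6.
967 hashes to 15; slot 15 is free => place at 15.
788 hashes to 6; 6 taken => place at 7.
77 hashes to 9; slot 9 is free => place at 9.
350 hashes to 10; slot 10 is free => place at 10.
448 hashes to 6; 6,7,10,15 taken => place at 5.
159 hashes to 6; 6,7,10,15,5 taken => place at 14.
Table: [-, -, -, -, -, 448, 720, 788, -, 77, 350, -, -, -, 159, 967, -]

10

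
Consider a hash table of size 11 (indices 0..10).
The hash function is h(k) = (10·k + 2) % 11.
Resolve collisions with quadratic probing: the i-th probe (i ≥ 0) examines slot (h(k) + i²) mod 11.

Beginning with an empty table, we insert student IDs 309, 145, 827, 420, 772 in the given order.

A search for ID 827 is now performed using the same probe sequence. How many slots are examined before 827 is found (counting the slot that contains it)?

3

Insert 309: h=1, slot 1 empty → index 1.
Insert 145: h=0, slot 0 empty → index 0.
Insert 827: h=0, slots 0,1 occupied → index 4.
Insert 420: h=0, slots 0,1,4 occupied → index 9.
Insert 772: h=0, slots 0,1,4,9 occupied → index 5.
Table: [145, 309, -, -, 827, 772, -, -, -, 420, -]
Lookup 827: h=0, probe 0,1,4 → found at 4.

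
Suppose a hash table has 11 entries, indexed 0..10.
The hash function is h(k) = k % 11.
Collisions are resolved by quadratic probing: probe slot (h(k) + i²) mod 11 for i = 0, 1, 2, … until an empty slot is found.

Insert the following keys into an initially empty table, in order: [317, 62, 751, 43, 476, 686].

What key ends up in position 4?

317: h=9 => slot 9
62: h=7 => slot 7
751: h=3 => slot 3
43: h=10 => slot 10
476: h=3, probe 3,4 => slot 4
686: h=4, probe 4,5 => slot 5
Table: [—, —, —, 751, 476, 686, —, 62, —, 317, 43]

476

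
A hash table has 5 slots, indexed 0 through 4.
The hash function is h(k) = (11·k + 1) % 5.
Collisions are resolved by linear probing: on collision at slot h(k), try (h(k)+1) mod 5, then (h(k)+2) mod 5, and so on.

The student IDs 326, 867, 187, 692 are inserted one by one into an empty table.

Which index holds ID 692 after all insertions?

0

326 hashes to 2; slot 2 is free → place at 2.
867 hashes to 3; slot 3 is free → place at 3.
187 hashes to 3; 3 taken → place at 4.
692 hashes to 3; 3,4 taken → place at 0.
Table: [692, ., 326, 867, 187]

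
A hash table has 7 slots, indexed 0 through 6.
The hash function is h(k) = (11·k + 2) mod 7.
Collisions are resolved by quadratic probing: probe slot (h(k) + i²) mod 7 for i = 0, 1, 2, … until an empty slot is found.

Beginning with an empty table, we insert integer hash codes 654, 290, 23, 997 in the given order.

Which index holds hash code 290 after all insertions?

Insert 654: h=0, slot 0 empty → index 0.
Insert 290: h=0, slot 0 occupied → index 1.
Insert 23: h=3, slot 3 empty → index 3.
Insert 997: h=0, slots 0,1 occupied → index 4.
Table: [654, 290, ., 23, 997, ., .]

1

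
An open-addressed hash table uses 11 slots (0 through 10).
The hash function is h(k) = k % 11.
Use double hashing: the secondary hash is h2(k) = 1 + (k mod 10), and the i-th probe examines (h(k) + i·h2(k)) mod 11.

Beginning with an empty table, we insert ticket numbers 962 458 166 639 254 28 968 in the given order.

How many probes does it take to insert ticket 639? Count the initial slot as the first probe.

2

962: h=5 → slot 5
458: h=7 → slot 7
166: h=1 → slot 1
639: h=1, h2=10, probe 1,0 → slot 0
254: h=1, h2=5, probe 1,6 → slot 6
28: h=6, h2=9, probe 6,4 → slot 4
968: h=0, h2=9, probe 0,9 → slot 9
Table: [639, 166, —, —, 28, 962, 254, 458, —, 968, —]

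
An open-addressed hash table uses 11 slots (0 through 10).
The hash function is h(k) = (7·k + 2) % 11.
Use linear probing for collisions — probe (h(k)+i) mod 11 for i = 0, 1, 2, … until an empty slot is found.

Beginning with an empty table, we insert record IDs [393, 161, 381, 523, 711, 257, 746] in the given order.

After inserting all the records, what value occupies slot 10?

257

Insert 393: h=3, slot 3 empty => index 3.
Insert 161: h=7, slot 7 empty => index 7.
Insert 381: h=7, slot 7 occupied => index 8.
Insert 523: h=0, slot 0 empty => index 0.
Insert 711: h=7, slots 7,8 occupied => index 9.
Insert 257: h=8, slots 8,9 occupied => index 10.
Insert 746: h=10, slots 10,0 occupied => index 1.
Table: [523, 746, ., 393, ., ., ., 161, 381, 711, 257]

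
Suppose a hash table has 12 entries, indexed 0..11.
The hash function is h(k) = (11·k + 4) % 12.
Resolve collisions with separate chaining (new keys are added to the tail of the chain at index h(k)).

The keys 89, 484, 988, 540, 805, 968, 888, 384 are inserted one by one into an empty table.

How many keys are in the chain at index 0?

2

89 -> bucket 11
484 -> bucket 0
988 -> bucket 0 (collision)
540 -> bucket 4
805 -> bucket 3
968 -> bucket 8
888 -> bucket 4 (collision)
384 -> bucket 4 (collision)
Final buckets:
0: 484 -> 988
1: .
2: .
3: 805
4: 540 -> 888 -> 384
5: .
6: .
7: .
8: 968
9: .
10: .
11: 89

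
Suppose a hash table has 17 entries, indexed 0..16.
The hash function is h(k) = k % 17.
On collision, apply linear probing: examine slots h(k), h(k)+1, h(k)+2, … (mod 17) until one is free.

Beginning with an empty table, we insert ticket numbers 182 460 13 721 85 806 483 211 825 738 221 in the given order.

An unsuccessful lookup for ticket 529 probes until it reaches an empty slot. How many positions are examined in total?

2

182: h=12 -> slot 12
460: h=1 -> slot 1
13: h=13 -> slot 13
721: h=7 -> slot 7
85: h=0 -> slot 0
806: h=7, probe 7,8 -> slot 8
483: h=7, probe 7,8,9 -> slot 9
211: h=7, probe 7,8,9,10 -> slot 10
825: h=9, probe 9,10,11 -> slot 11
738: h=7, probe 7,8,9,10,11,12,13,14 -> slot 14
221: h=0, probe 0,1,2 -> slot 2
Table: [85, 460, 221, —, —, —, —, 721, 806, 483, 211, 825, 182, 13, 738, —, —]
Lookup 529: h=2, probe 2,3 → slot 3 empty, not found.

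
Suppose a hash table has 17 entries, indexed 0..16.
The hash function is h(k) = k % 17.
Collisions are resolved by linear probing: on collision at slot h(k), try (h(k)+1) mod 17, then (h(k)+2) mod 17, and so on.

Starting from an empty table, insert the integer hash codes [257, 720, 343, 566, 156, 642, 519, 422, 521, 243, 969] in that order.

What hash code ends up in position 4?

257: h=2 -> slot 2
720: h=6 -> slot 6
343: h=3 -> slot 3
566: h=5 -> slot 5
156: h=3, probe 3,4 -> slot 4
642: h=13 -> slot 13
519: h=9 -> slot 9
422: h=14 -> slot 14
521: h=11 -> slot 11
243: h=5, probe 5,6,7 -> slot 7
969: h=0 -> slot 0
Table: [969, ., 257, 343, 156, 566, 720, 243, ., 519, ., 521, ., 642, 422, ., .]

156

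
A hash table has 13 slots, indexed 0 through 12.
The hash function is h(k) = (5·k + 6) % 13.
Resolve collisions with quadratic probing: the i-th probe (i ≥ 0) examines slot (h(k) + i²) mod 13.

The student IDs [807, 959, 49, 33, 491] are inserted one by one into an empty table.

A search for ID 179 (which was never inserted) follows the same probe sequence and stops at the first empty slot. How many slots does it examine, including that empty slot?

4

Insert 807: h=11, slot 11 empty => index 11.
Insert 959: h=4, slot 4 empty => index 4.
Insert 49: h=4, slot 4 occupied => index 5.
Insert 33: h=2, slot 2 empty => index 2.
Insert 491: h=4, slots 4,5 occupied => index 8.
Table: [_, _, 33, _, 959, 49, _, _, 491, _, _, 807, _]
Lookup 179: h=4, probe 4,5,8,0 → slot 0 empty, not found.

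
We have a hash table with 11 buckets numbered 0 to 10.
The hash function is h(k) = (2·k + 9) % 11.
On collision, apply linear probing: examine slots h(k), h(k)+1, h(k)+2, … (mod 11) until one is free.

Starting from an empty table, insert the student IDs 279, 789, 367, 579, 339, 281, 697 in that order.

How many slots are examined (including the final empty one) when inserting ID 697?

3

Insert 279: h=6, slot 6 empty -> index 6.
Insert 789: h=3, slot 3 empty -> index 3.
Insert 367: h=6, slot 6 occupied -> index 7.
Insert 579: h=1, slot 1 empty -> index 1.
Insert 339: h=5, slot 5 empty -> index 5.
Insert 281: h=10, slot 10 empty -> index 10.
Insert 697: h=6, slots 6,7 occupied -> index 8.
Table: [_, 579, _, 789, _, 339, 279, 367, 697, _, 281]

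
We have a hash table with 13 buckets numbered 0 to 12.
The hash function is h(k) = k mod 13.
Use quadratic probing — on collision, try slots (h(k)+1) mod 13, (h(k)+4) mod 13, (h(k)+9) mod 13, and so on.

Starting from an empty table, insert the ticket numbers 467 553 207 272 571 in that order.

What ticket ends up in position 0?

207

467 hashes to 12; slot 12 is free => place at 12.
553 hashes to 7; slot 7 is free => place at 7.
207 hashes to 12; 12 taken => place at 0.
272 hashes to 12; 12,0 taken => place at 3.
571 hashes to 12; 12,0,3 taken => place at 8.
Table: [207, —, —, 272, —, —, —, 553, 571, —, —, —, 467]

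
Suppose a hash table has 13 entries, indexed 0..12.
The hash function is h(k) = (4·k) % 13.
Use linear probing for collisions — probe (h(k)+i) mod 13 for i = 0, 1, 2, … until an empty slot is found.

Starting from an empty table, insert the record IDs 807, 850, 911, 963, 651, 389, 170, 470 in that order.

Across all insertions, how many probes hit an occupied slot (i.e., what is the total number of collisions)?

16

807: h=4 => slot 4
850: h=7 => slot 7
911: h=4, probe 4,5 => slot 5
963: h=4, probe 4,5,6 => slot 6
651: h=4, probe 4,5,6,7,8 => slot 8
389: h=9 => slot 9
170: h=4, probe 4,5,6,7,8,9,10 => slot 10
470: h=8, probe 8,9,10,11 => slot 11
Table: [_, _, _, _, 807, 911, 963, 850, 651, 389, 170, 470, _]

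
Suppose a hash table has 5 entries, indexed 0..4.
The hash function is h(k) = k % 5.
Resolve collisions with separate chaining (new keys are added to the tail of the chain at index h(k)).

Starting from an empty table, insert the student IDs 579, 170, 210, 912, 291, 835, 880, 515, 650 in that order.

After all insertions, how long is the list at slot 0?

Insert 579: h=4, bucket 4 empty → new chain.
Insert 170: h=0, bucket 0 empty → new chain.
Insert 210: h=0, bucket 0 nonempty → append to chain.
Insert 912: h=2, bucket 2 empty → new chain.
Insert 291: h=1, bucket 1 empty → new chain.
Insert 835: h=0, bucket 0 nonempty → append to chain.
Insert 880: h=0, bucket 0 nonempty → append to chain.
Insert 515: h=0, bucket 0 nonempty → append to chain.
Insert 650: h=0, bucket 0 nonempty → append to chain.
Final buckets:
0: 170 -> 210 -> 835 -> 880 -> 515 -> 650
1: 291
2: 912
3: —
4: 579

6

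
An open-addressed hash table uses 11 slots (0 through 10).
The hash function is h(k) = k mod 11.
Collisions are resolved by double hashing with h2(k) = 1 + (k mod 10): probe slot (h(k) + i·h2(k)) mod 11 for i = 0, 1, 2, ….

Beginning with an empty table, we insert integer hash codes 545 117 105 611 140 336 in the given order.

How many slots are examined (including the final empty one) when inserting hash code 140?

545: h=6 -> slot 6
117: h=7 -> slot 7
105: h=6, h2=6, probe 6,1 -> slot 1
611: h=6, h2=2, probe 6,8 -> slot 8
140: h=8, h2=1, probe 8,9 -> slot 9
336: h=6, h2=7, probe 6,2 -> slot 2
Table: [—, 105, 336, —, —, —, 545, 117, 611, 140, —]

2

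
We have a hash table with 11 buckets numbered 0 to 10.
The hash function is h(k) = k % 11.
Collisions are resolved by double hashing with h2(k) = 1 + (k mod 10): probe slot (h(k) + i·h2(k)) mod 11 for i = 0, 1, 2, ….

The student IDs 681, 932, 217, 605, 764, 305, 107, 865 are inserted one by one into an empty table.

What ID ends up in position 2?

681: h=10 => slot 10
932: h=8 => slot 8
217: h=8, h2=8, probe 8,5 => slot 5
605: h=0 => slot 0
764: h=5, h2=5, probe 5,10,4 => slot 4
305: h=8, h2=6, probe 8,3 => slot 3
107: h=8, h2=8, probe 8,5,2 => slot 2
865: h=7 => slot 7
Table: [605, _, 107, 305, 764, 217, _, 865, 932, _, 681]

107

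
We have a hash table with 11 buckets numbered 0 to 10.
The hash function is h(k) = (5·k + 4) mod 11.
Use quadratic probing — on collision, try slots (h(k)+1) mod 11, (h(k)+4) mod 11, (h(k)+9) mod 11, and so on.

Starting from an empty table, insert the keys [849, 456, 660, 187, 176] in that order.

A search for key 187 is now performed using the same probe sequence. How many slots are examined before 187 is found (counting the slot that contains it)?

849: h=3 => slot 3
456: h=7 => slot 7
660: h=4 => slot 4
187: h=4, probe 4,5 => slot 5
176: h=4, probe 4,5,8 => slot 8
Table: [., ., ., 849, 660, 187, ., 456, 176, ., .]
Lookup 187: h=4, probe 4,5 → found at 5.

2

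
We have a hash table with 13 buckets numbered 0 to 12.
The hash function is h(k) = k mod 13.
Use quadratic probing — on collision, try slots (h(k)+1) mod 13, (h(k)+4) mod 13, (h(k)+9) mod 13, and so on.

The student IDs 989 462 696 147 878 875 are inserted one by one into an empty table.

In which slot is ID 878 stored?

11

989 hashes to 1; slot 1 is free => place at 1.
462 hashes to 7; slot 7 is free => place at 7.
696 hashes to 7; 7 taken => place at 8.
147 hashes to 4; slot 4 is free => place at 4.
878 hashes to 7; 7,8 taken => place at 11.
875 hashes to 4; 4 taken => place at 5.
Table: [∅, 989, ∅, ∅, 147, 875, ∅, 462, 696, ∅, ∅, 878, ∅]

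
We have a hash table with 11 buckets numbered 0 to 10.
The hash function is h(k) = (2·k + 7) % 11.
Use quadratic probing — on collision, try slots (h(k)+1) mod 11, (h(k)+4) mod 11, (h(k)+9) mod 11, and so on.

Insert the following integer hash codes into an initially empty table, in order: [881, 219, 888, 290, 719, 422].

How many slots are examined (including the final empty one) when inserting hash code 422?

881 hashes to 9; slot 9 is free => place at 9.
219 hashes to 5; slot 5 is free => place at 5.
888 hashes to 1; slot 1 is free => place at 1.
290 hashes to 4; slot 4 is free => place at 4.
719 hashes to 4; 4,5 taken => place at 8.
422 hashes to 4; 4,5,8 taken => place at 2.
Table: [—, 888, 422, —, 290, 219, —, —, 719, 881, —]

4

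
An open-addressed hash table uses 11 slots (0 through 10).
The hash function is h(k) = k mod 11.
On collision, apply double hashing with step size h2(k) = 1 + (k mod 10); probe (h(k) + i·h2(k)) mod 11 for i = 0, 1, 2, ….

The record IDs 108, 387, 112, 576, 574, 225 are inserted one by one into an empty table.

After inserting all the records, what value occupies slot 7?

574

108: h=9 → slot 9
387: h=2 → slot 2
112: h=2, h2=3, probe 2,5 → slot 5
576: h=4 → slot 4
574: h=2, h2=5, probe 2,7 → slot 7
225: h=5, h2=6, probe 5,0 → slot 0
Table: [225, —, 387, —, 576, 112, —, 574, —, 108, —]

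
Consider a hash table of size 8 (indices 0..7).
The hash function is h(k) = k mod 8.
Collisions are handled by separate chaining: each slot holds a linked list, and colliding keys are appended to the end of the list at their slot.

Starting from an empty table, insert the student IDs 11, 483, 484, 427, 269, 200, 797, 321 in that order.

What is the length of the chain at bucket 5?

2

Insert 11: h=3, bucket 3 empty -> new chain.
Insert 483: h=3, bucket 3 nonempty -> append to chain.
Insert 484: h=4, bucket 4 empty -> new chain.
Insert 427: h=3, bucket 3 nonempty -> append to chain.
Insert 269: h=5, bucket 5 empty -> new chain.
Insert 200: h=0, bucket 0 empty -> new chain.
Insert 797: h=5, bucket 5 nonempty -> append to chain.
Insert 321: h=1, bucket 1 empty -> new chain.
Final buckets:
0: 200
1: 321
2: .
3: 11 -> 483 -> 427
4: 484
5: 269 -> 797
6: .
7: .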